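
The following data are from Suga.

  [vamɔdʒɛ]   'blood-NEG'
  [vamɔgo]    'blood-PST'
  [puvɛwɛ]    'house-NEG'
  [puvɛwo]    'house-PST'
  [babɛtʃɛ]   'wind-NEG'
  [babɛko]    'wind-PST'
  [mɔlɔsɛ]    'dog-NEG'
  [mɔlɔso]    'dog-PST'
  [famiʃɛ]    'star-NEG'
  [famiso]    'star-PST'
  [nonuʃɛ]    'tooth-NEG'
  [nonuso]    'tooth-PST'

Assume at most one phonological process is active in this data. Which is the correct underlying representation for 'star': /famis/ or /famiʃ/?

/famiʃ/

The stem for 'star' ends in [ʃ] in [famiʃɛ] but [s] in [famiso].
But 'dog' keeps [s] in both environments ([mɔlɔsɛ], [mɔlɔso]), so there is no rule changing /s/ to [ʃ] before the NEG suffix.
So /ʃ/ is underlying, and a rule of depalatalization — palato-alveolar /tʃ/, /dʒ/ and /ʃ/ become [k], [g] and [s] when no front vowel follows — gives [s].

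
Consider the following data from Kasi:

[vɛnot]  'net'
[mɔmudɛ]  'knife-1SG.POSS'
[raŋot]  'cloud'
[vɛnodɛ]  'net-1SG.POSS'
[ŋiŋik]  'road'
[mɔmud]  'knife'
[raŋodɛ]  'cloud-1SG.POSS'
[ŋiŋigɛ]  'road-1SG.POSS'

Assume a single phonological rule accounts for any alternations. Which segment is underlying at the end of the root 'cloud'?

/t/

In [raŋodɛ] and [raŋot] the final segment of 'cloud' alternates: [d] ~ [t].
The stem 'knife' ([mɔmudɛ], [mɔmud]) shows [d] unchanged in both environments, so [d] cannot be basic with [t] derived in isolation.
Therefore /t/ is basic and [d] is derived by intervocalic voicing (voiceless stops become voiced between vowels).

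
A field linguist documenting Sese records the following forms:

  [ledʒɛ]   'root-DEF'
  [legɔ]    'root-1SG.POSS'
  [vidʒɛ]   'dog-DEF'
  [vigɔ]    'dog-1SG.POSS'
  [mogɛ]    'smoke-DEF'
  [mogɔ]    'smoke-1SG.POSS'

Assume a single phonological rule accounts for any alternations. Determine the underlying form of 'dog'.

The root 'dog' surfaces as [vidʒɛ] and [vigɔ], with a stem-final [dʒ] ~ [g] alternation.
But 'smoke' keeps [g] in both environments ([mogɛ], [mogɔ]), so there is no rule changing /g/ to [dʒ] before the DEF suffix.
Therefore /dʒ/ is basic and [g] is derived by depalatalization (palato-alveolar /dʒ/ becomes [g] when no front vowel follows).

/vidʒ/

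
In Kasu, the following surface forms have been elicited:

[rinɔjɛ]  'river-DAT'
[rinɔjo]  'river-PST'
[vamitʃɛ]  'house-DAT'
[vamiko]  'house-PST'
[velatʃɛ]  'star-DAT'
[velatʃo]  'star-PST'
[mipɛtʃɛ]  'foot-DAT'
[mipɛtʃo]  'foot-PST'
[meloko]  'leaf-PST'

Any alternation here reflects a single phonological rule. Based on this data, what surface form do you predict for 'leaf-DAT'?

The root 'house' surfaces as [vamitʃɛ] and [vamiko], with a stem-final [tʃ] ~ [k] alternation.
Compare 'foot', with invariant [tʃ] in [mipɛtʃɛ] and [mipɛtʃo]: an analysis with underlying /tʃ/ and a rule producing [k] before the PST suffix would wrongly predict alternation here too.
The underlying segment must be /k/; /k/ becomes palato-alveolar [tʃ] before a front vowel, yielding [tʃ] there.
The one attested form of 'leaf', [meloko], shows underlying /melok/. Applying the same rule before a front vowel gives [melotʃɛ].

[melotʃɛ]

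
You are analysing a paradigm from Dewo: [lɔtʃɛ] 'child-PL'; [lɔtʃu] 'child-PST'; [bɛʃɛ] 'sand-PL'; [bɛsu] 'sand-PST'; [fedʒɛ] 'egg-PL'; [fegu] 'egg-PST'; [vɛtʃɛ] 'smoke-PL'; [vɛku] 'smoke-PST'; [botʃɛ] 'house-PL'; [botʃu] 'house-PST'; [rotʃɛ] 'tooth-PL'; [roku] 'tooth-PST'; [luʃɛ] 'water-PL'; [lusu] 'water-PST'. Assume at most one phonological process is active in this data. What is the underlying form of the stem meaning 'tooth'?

/rok/

In [rotʃɛ] and [roku] the final segment of 'tooth' alternates: [tʃ] ~ [k].
Compare 'house', with invariant [tʃ] in [botʃɛ] and [botʃu]: an analysis with underlying /tʃ/ and a rule producing [k] before the PST suffix would wrongly predict alternation here too.
Therefore /k/ is basic and [tʃ] is derived by palatalization before a front vowel (/k/, /g/ and /s/ become palato-alveolar [tʃ], [dʒ] and [ʃ] before a front vowel).
The underlying form of 'tooth' is therefore /rok/.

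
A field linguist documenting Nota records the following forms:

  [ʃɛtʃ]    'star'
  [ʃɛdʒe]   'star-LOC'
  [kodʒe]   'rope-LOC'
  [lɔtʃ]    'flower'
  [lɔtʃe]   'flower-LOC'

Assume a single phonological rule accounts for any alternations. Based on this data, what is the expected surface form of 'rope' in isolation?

The stem for 'star' ends in [tʃ] in [ʃɛtʃ] but [dʒ] in [ʃɛdʒe].
Compare 'flower', with invariant [tʃ] in [lɔtʃ] and [lɔtʃe]: an analysis with underlying /tʃ/ and a rule producing [dʒ] before the LOC suffix would wrongly predict alternation here too.
The underlying segment must be /dʒ/; voiced obstruents become voiceless word-finally, yielding [tʃ] there.
From [kodʒe] the stem 'rope' is /kodʒ/; word-finally this yields [kotʃ].

[kotʃ]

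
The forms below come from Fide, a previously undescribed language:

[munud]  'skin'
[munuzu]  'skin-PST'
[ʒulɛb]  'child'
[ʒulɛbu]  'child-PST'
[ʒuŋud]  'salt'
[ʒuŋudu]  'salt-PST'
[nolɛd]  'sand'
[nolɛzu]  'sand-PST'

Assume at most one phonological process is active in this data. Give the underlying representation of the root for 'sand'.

/nolɛz/

In [nolɛd] and [nolɛzu] the final segment of 'sand' alternates: [d] ~ [z].
If /d/ were underlying and a rule turned it into [z] before the PST suffix, 'salt' would also alternate; but it has [d] in both [ʒuŋud] and [ʒuŋudu].
The alternation reflects word-final hardening: voiced fricatives become stops word-finally. /z/ is underlying.
Hence 'sand' is /nolɛz/ underlyingly.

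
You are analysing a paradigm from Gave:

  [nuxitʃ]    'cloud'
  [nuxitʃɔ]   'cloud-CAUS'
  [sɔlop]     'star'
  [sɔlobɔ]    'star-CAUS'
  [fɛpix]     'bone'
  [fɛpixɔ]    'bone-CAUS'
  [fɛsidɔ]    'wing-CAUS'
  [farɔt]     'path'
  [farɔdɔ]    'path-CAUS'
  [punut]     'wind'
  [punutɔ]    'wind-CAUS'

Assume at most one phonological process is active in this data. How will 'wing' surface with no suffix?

In [farɔt] and [farɔdɔ] the final segment of 'path' alternates: [t] ~ [d].
But 'wind' keeps [t] in both environments ([punut], [punutɔ]), so there is no rule changing /t/ to [d] before the CAUS suffix.
Therefore /d/ is basic and [t] is derived by word-final obstruent devoicing (voiced obstruents become voiceless word-finally).
The one attested form of 'wing', [fɛsidɔ], shows underlying /fɛsid/. Applying the same rule word-finally gives [fɛsit].

[fɛsit]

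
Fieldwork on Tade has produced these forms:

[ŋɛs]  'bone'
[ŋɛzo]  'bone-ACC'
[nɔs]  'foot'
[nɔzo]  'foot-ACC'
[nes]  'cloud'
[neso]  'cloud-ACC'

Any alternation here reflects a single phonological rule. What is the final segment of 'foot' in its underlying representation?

/z/

In [nɔs] and [nɔzo] the final segment of 'foot' alternates: [s] ~ [z].
The stem 'cloud' ([nes], [neso]) shows [s] unchanged in both environments, so [s] cannot be basic with [z] derived before the ACC suffix.
The underlying segment must be /z/; voiced obstruents become voiceless word-finally, yielding [s] there.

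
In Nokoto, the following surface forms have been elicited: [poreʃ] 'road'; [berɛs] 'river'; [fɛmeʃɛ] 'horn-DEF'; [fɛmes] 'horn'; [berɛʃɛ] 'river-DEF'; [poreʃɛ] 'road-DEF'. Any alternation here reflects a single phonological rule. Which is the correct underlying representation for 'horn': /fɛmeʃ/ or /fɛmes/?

The root 'horn' surfaces as [fɛmes] and [fɛmeʃɛ], with a stem-final [s] ~ [ʃ] alternation.
If /ʃ/ were underlying and a rule turned it into [s] in isolation, 'road' would also alternate; but it has [ʃ] in both [poreʃ] and [poreʃɛ].
Therefore /s/ is basic and [ʃ] is derived by palatalization before a front vowel (/s/ becomes palato-alveolar [ʃ] before a front vowel).

/fɛmes/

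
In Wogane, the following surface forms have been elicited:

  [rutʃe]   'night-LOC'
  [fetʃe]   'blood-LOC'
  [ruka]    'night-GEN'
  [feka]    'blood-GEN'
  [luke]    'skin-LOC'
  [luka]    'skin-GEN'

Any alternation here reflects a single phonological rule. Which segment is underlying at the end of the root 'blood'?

/tʃ/

The root 'blood' surfaces as [feka] and [fetʃe], with a stem-final [k] ~ [tʃ] alternation.
Compare 'skin', with invariant [k] in [luka] and [luke]: an analysis with underlying /k/ and a rule producing [tʃ] before the LOC suffix would wrongly predict alternation here too.
The alternation reflects depalatalization: palato-alveolar /tʃ/ becomes [k] when no front vowel follows. /tʃ/ is underlying.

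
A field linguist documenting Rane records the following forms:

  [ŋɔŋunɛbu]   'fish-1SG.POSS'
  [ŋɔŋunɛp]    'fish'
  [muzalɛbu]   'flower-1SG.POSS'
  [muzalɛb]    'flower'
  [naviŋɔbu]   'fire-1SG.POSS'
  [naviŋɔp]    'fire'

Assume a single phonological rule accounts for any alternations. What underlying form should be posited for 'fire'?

/naviŋɔp/

'fire' shows [b] ~ [p] at the end of the stem ([naviŋɔbu] vs [naviŋɔp]).
If /b/ were underlying and a rule turned it into [p] in isolation, 'flower' would also alternate; but it has [b] in both [muzalɛbu] and [muzalɛb].
The underlying segment must be /p/; voiceless stops become voiced between vowels, yielding [b] there.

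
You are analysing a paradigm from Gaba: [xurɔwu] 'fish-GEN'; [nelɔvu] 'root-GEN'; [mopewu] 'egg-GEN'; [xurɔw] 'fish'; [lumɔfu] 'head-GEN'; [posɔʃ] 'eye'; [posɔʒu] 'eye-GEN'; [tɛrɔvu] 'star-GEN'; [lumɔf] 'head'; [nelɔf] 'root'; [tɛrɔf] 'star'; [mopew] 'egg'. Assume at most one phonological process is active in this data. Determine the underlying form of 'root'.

/nelɔv/

'root' shows [v] ~ [f] at the end of the stem ([nelɔvu] vs [nelɔf]).
But 'head' keeps [f] in both environments ([lumɔfu], [lumɔf]), so there is no rule changing /f/ to [v] before the GEN suffix.
So /v/ is underlying, and a rule of word-final obstruent devoicing — voiced obstruents become voiceless word-finally — gives [f].
Hence 'root' is /nelɔv/ underlyingly.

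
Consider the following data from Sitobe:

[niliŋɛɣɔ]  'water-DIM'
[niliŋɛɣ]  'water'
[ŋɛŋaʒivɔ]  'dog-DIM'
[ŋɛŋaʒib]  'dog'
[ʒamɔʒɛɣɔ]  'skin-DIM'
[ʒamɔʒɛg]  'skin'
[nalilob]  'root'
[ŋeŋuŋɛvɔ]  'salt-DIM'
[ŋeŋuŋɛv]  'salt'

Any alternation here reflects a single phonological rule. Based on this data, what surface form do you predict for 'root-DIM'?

[nalilovɔ]

The root 'dog' surfaces as [ŋɛŋaʒivɔ] and [ŋɛŋaʒib], with a stem-final [v] ~ [b] alternation.
If /v/ were underlying and a rule turned it into [b] in isolation, 'salt' would also alternate; but it has [v] in both [ŋeŋuŋɛvɔ] and [ŋeŋuŋɛv].
So /b/ is underlying, and a rule of intervocalic spirantization — voiced stops become fricatives between vowels — gives [v].
The one attested form of 'root', [nalilob], shows underlying /nalilob/. Applying the same rule between vowels gives [nalilovɔ].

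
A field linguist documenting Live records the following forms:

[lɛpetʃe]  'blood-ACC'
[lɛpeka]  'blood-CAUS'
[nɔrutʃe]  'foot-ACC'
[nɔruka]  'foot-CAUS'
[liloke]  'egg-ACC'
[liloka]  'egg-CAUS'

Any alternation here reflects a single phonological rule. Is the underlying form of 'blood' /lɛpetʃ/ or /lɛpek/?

/lɛpetʃ/

The stem for 'blood' ends in [tʃ] in [lɛpetʃe] but [k] in [lɛpeka].
Compare 'egg', with invariant [k] in [liloke] and [liloka]: an analysis with underlying /k/ and a rule producing [tʃ] before the ACC suffix would wrongly predict alternation here too.
So /tʃ/ is underlying, and a rule of depalatalization — palato-alveolar /tʃ/ becomes [k] when no front vowel follows — gives [k].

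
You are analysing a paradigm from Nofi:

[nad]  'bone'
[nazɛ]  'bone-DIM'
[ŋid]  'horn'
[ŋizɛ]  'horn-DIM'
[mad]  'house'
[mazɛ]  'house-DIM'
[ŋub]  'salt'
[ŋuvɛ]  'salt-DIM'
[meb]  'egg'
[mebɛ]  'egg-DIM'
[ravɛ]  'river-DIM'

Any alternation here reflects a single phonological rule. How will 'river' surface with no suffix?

[rab]

'salt' shows [b] ~ [v] at the end of the stem ([ŋub] vs [ŋuvɛ]).
But 'egg' keeps [b] in both environments ([meb], [mebɛ]), so there is no rule changing /b/ to [v] before the DIM suffix.
The alternation reflects word-final hardening: voiced fricatives become stops word-finally. /v/ is underlying.
The one attested form of 'river', [ravɛ], shows underlying /rav/. Applying the same rule word-finally gives [rab].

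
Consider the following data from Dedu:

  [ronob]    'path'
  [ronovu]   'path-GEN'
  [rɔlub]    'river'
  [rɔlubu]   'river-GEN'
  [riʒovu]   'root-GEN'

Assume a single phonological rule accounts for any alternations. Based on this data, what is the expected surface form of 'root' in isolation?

'path' shows [b] ~ [v] at the end of the stem ([ronob] vs [ronovu]).
But 'river' keeps [b] in both environments ([rɔlub], [rɔlubu]), so there is no rule changing /b/ to [v] before the GEN suffix.
The underlying segment must be /v/; voiced fricatives become stops word-finally, yielding [b] there.
The one attested form of 'root', [riʒovu], shows underlying /riʒov/. Applying the same rule word-finally gives [riʒob].

[riʒob]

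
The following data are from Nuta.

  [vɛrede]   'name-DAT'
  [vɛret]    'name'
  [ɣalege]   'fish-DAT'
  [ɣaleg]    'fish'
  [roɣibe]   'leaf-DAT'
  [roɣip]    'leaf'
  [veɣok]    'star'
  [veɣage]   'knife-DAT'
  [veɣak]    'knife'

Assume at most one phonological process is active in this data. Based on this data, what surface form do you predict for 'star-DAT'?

[veɣoge]

The stem for 'knife' ends in [g] in [veɣage] but [k] in [veɣak].
If /g/ were underlying and a rule turned it into [k] in isolation, 'fish' would also alternate; but it has [g] in both [ɣalege] and [ɣaleg].
Therefore /k/ is basic and [g] is derived by intervocalic voicing (voiceless stops become voiced between vowels).
The one attested form of 'star', [veɣok], shows underlying /veɣok/. Applying the same rule between vowels gives [veɣoge].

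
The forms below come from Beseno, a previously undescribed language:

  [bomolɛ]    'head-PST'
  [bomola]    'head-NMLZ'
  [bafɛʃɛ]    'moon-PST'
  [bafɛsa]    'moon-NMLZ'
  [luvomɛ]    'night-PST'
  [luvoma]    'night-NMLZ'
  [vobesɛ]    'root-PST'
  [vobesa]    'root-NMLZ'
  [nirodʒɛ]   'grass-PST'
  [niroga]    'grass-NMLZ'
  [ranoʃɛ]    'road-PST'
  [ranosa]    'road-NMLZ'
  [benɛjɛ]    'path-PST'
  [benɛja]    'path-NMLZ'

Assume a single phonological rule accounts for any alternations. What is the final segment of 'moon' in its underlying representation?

'moon' shows [ʃ] ~ [s] at the end of the stem ([bafɛʃɛ] vs [bafɛsa]).
The stem 'root' ([vobesɛ], [vobesa]) shows [s] unchanged in both environments, so [s] cannot be basic with [ʃ] derived before the PST suffix.
The alternation reflects depalatalization: palato-alveolar /dʒ/ and /ʃ/ become [g] and [s] when no front vowel follows. /ʃ/ is underlying.

/ʃ/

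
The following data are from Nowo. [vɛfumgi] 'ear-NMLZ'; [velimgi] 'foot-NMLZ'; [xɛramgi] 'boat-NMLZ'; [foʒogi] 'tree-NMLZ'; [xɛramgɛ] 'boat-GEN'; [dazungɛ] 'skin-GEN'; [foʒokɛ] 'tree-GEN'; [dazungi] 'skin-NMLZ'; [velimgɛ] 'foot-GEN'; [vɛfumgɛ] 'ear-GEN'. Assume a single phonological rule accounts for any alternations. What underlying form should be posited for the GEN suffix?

/-kɛ/

The GEN suffix surfaces as [-gɛ] and [-kɛ], depending on the final segment of the stem.
By contrast the NMLZ suffix keeps its initial [g] throughout — that segment must be underlying.
So the underlying form is /-kɛ/, and voiceless stops become voiced after a nasal.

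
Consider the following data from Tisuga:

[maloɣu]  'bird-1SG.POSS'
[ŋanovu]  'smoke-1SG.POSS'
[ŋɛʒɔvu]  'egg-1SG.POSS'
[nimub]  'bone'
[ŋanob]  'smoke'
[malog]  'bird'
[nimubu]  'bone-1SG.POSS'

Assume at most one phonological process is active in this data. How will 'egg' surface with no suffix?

[ŋɛʒɔb]

'smoke' shows [b] ~ [v] at the end of the stem ([ŋanob] vs [ŋanovu]).
Compare 'bone', with invariant [b] in [nimub] and [nimubu]: an analysis with underlying /b/ and a rule producing [v] before the 1SG.POSS suffix would wrongly predict alternation here too.
The underlying segment must be /v/; voiced fricatives become stops word-finally, yielding [b] there.
The one attested form of 'egg', [ŋɛʒɔvu], shows underlying /ŋɛʒɔv/. Applying the same rule word-finally gives [ŋɛʒɔb].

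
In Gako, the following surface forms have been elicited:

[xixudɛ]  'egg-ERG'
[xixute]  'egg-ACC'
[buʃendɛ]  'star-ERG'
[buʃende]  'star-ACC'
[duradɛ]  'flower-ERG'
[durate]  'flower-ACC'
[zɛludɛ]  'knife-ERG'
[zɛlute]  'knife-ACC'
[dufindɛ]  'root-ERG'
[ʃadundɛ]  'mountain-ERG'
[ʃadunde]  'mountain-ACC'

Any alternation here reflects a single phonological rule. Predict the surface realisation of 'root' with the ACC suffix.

The ACC suffix surfaces as [-de] and [-te], depending on the final segment of the stem.
By contrast the ERG suffix keeps its initial [d] throughout — that segment must be underlying.
So the underlying form is /-te/, and voiceless stops become voiced after a nasal.
After 'root', which ends in a nasal, the suffix surfaces as [-de], giving [dufinde].

[dufinde]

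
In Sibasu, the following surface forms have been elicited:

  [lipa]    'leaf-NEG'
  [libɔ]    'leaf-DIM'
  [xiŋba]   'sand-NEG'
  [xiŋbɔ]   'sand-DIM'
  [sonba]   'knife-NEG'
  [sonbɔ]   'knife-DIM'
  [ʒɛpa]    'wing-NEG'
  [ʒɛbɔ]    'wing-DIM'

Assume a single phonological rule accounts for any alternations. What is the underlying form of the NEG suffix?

The NEG suffix surfaces as [-ba] and [-pa], depending on the final segment of the stem.
By contrast the DIM suffix keeps its initial [b] throughout — that segment must be underlying.
So the underlying form is /-pa/, and voiceless stops become voiced after a nasal.

/-pa/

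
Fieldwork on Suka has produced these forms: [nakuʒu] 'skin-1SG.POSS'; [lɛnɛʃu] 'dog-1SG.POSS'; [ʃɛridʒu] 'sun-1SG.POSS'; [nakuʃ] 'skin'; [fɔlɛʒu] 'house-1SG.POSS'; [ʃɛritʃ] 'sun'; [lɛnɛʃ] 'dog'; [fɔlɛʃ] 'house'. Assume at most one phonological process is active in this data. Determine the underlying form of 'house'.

/fɔlɛʒ/

The root 'house' surfaces as [fɔlɛʒu] and [fɔlɛʃ], with a stem-final [ʒ] ~ [ʃ] alternation.
If /ʃ/ were underlying and a rule turned it into [ʒ] before the 1SG.POSS suffix, 'dog' would also alternate; but it has [ʃ] in both [lɛnɛʃu] and [lɛnɛʃ].
The alternation reflects word-final obstruent devoicing: voiced obstruents become voiceless word-finally. /ʒ/ is underlying.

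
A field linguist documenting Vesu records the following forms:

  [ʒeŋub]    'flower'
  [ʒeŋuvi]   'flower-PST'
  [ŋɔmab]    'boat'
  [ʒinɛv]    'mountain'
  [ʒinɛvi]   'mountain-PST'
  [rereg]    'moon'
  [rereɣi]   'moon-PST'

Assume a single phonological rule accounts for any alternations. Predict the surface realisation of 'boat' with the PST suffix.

'flower' shows [b] ~ [v] at the end of the stem ([ʒeŋub] vs [ʒeŋuvi]).
The stem 'mountain' ([ʒinɛv], [ʒinɛvi]) shows [v] unchanged in both environments, so [v] cannot be basic with [b] derived in isolation.
So /b/ is underlying, and a rule of intervocalic spirantization — voiced stops become fricatives between vowels — gives [v].
From [ŋɔmab] the stem 'boat' is /ŋɔmab/; between vowels this yields [ŋɔmavi].

[ŋɔmavi]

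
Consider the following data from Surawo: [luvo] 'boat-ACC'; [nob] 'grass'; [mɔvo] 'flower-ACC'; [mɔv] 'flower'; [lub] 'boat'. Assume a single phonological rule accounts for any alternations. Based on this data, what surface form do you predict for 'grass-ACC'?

[novo]

In [luvo] and [lub] the final segment of 'boat' alternates: [v] ~ [b].
If /v/ were underlying and a rule turned it into [b] in isolation, 'flower' would also alternate; but it has [v] in both [mɔvo] and [mɔv].
The underlying segment must be /b/; voiced stops become fricatives between vowels, yielding [v] there.
The one attested form of 'grass', [nob], shows underlying /nob/. Applying the same rule between vowels gives [novo].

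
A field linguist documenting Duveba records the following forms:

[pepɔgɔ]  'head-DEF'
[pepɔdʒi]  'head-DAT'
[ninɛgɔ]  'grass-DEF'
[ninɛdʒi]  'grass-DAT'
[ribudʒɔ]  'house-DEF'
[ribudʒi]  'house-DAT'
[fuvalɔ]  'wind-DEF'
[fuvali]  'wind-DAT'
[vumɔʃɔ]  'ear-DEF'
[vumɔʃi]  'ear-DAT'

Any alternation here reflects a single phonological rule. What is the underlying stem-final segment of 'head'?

In [pepɔgɔ] and [pepɔdʒi] the final segment of 'head' alternates: [g] ~ [dʒ].
If /dʒ/ were underlying and a rule turned it into [g] before the DEF suffix, 'house' would also alternate; but it has [dʒ] in both [ribudʒɔ] and [ribudʒi].
Therefore /g/ is basic and [dʒ] is derived by palatalization before a front vowel (/g/ becomes palato-alveolar [dʒ] before a front vowel).

/g/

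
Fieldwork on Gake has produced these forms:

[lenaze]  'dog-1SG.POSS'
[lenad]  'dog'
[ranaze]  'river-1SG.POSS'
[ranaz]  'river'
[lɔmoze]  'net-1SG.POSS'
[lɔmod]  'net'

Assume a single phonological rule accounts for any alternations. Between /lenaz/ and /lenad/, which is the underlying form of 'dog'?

/lenad/

The root 'dog' surfaces as [lenaze] and [lenad], with a stem-final [z] ~ [d] alternation.
The stem 'river' ([ranaze], [ranaz]) shows [z] unchanged in both environments, so [z] cannot be basic with [d] derived in isolation.
Therefore /d/ is basic and [z] is derived by intervocalic spirantization (voiced stops become fricatives between vowels).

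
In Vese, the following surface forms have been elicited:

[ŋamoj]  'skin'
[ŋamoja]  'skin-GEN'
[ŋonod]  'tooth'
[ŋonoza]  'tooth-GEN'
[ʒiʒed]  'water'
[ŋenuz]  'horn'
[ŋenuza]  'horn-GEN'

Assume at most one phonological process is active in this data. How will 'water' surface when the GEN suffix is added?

In [ŋonod] and [ŋonoza] the final segment of 'tooth' alternates: [d] ~ [z].
The stem 'horn' ([ŋenuz], [ŋenuza]) shows [z] unchanged in both environments, so [z] cannot be basic with [d] derived in isolation.
The underlying segment must be /d/; voiced stops become fricatives between vowels, yielding [z] there.
From [ʒiʒed] the stem 'water' is /ʒiʒed/; between vowels this yields [ʒiʒeza].

[ʒiʒeza]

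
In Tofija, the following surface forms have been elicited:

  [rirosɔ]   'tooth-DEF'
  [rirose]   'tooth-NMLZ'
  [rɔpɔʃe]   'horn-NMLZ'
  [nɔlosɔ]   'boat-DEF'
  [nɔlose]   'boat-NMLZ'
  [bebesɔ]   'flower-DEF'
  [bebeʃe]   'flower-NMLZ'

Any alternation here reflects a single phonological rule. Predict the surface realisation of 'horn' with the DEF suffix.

The root 'flower' surfaces as [bebesɔ] and [bebeʃe], with a stem-final [s] ~ [ʃ] alternation.
If /s/ were underlying and a rule turned it into [ʃ] before the NMLZ suffix, 'boat' would also alternate; but it has [s] in both [nɔlosɔ] and [nɔlose].
So /ʃ/ is underlying, and a rule of depalatalization — palato-alveolar /ʃ/ becomes [s] when no front vowel follows — gives [s].
From [rɔpɔʃe] the stem 'horn' is /rɔpɔʃ/; when no front vowel follows this yields [rɔpɔsɔ].

[rɔpɔsɔ]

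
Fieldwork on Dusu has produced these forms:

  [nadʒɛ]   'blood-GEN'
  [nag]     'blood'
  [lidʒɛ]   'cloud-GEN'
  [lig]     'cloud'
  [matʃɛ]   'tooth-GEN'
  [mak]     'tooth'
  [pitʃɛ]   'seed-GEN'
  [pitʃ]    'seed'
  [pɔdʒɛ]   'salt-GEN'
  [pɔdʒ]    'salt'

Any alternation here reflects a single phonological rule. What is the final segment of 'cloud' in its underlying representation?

/g/

The root 'cloud' surfaces as [lidʒɛ] and [lig], with a stem-final [dʒ] ~ [g] alternation.
If /dʒ/ were underlying and a rule turned it into [g] in isolation, 'salt' would also alternate; but it has [dʒ] in both [pɔdʒɛ] and [pɔdʒ].
So /g/ is underlying, and a rule of palatalization before a front vowel — /k/ and /g/ become palato-alveolar [tʃ] and [dʒ] before a front vowel — gives [dʒ].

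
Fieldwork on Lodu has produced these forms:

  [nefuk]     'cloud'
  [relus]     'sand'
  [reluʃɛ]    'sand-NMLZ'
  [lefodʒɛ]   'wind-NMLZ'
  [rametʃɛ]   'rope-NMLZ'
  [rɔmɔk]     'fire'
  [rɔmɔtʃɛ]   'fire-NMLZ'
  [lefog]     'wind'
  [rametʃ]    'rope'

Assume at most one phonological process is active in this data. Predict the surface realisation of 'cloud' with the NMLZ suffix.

[nefutʃɛ]

'fire' shows [tʃ] ~ [k] at the end of the stem ([rɔmɔtʃɛ] vs [rɔmɔk]).
The stem 'rope' ([rametʃɛ], [rametʃ]) shows [tʃ] unchanged in both environments, so [tʃ] cannot be basic with [k] derived in isolation.
So /k/ is underlying, and a rule of palatalization before a front vowel — /k/, /g/ and /s/ become palato-alveolar [tʃ], [dʒ] and [ʃ] before a front vowel — gives [tʃ].
The one attested form of 'cloud', [nefuk], shows underlying /nefuk/. Applying the same rule before a front vowel gives [nefutʃɛ].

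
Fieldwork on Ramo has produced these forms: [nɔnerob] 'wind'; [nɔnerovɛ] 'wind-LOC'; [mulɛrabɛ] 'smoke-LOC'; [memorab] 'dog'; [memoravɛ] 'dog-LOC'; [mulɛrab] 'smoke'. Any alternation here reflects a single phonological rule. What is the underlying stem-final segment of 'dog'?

'dog' shows [b] ~ [v] at the end of the stem ([memorab] vs [memoravɛ]).
The stem 'smoke' ([mulɛrab], [mulɛrabɛ]) shows [b] unchanged in both environments, so [b] cannot be basic with [v] derived before the LOC suffix.
The alternation reflects word-final hardening: voiced fricatives become stops word-finally. /v/ is underlying.

/v/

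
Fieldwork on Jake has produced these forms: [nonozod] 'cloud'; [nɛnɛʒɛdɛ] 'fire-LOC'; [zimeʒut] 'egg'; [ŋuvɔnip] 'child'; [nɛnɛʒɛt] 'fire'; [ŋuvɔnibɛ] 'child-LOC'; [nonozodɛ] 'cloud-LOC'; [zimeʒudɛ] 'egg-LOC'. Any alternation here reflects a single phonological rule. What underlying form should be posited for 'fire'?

The root 'fire' surfaces as [nɛnɛʒɛdɛ] and [nɛnɛʒɛt], with a stem-final [d] ~ [t] alternation.
Compare 'cloud', with invariant [d] in [nonozodɛ] and [nonozod]: an analysis with underlying /d/ and a rule producing [t] in isolation would wrongly predict alternation here too.
The underlying segment must be /t/; voiceless stops become voiced between vowels, yielding [d] there.
The underlying form of 'fire' is therefore /nɛnɛʒɛt/.

/nɛnɛʒɛt/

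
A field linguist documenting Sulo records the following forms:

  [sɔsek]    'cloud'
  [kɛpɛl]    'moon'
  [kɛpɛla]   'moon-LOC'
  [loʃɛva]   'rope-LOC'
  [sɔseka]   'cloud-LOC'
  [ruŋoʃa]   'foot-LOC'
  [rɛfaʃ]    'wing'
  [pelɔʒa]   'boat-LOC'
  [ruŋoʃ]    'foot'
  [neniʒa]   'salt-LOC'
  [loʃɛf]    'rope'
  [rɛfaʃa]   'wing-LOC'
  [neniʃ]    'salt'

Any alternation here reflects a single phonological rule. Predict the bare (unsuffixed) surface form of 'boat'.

[pelɔʃ]

The root 'salt' surfaces as [neniʃ] and [neniʒa], with a stem-final [ʃ] ~ [ʒ] alternation.
The stem 'foot' ([ruŋoʃ], [ruŋoʃa]) shows [ʃ] unchanged in both environments, so [ʃ] cannot be basic with [ʒ] derived before the LOC suffix.
Therefore /ʒ/ is basic and [ʃ] is derived by word-final obstruent devoicing (voiced obstruents become voiceless word-finally).
From [pelɔʒa] the stem 'boat' is /pelɔʒ/; word-finally this yields [pelɔʃ].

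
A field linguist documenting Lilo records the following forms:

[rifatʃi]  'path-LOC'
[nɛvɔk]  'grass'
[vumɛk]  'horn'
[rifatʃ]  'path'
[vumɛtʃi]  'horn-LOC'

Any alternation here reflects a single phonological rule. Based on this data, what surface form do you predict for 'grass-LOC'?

The root 'horn' surfaces as [vumɛk] and [vumɛtʃi], with a stem-final [k] ~ [tʃ] alternation.
Compare 'path', with invariant [tʃ] in [rifatʃ] and [rifatʃi]: an analysis with underlying /tʃ/ and a rule producing [k] in isolation would wrongly predict alternation here too.
The underlying segment must be /k/; /k/ becomes palato-alveolar [tʃ] before a front vowel, yielding [tʃ] there.
From [nɛvɔk] the stem 'grass' is /nɛvɔk/; before a front vowel this yields [nɛvɔtʃi].

[nɛvɔtʃi]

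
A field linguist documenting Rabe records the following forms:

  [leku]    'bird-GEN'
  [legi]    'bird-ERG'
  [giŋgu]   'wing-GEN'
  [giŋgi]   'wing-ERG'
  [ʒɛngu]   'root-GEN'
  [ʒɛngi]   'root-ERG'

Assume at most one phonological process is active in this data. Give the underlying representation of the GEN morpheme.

The GEN suffix surfaces as [-gu] and [-ku], depending on the final segment of the stem.
By contrast the ERG suffix keeps its initial [g] throughout — that segment must be underlying.
So the underlying form is /-ku/, and voiceless stops become voiced after a nasal.

/-ku/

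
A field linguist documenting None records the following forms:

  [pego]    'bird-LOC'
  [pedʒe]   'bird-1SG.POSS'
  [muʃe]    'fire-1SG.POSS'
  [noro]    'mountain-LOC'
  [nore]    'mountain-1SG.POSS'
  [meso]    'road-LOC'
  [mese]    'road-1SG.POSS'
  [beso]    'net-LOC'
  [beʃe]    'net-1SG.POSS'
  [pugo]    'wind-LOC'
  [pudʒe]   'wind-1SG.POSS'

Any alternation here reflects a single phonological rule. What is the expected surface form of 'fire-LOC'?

In [beso] and [beʃe] the final segment of 'net' alternates: [s] ~ [ʃ].
The stem 'road' ([meso], [mese]) shows [s] unchanged in both environments, so [s] cannot be basic with [ʃ] derived before the 1SG.POSS suffix.
So /ʃ/ is underlying, and a rule of depalatalization — palato-alveolar /dʒ/ and /ʃ/ become [g] and [s] when no front vowel follows — gives [s].
The one attested form of 'fire', [muʃe], shows underlying /muʃ/. Applying the same rule when no front vowel follows gives [muso].

[muso]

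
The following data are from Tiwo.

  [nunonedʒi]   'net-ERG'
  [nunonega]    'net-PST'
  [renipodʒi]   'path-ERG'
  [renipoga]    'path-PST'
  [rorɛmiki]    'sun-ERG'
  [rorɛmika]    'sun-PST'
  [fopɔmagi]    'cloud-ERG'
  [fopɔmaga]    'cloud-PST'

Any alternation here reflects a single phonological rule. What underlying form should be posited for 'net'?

'net' shows [dʒ] ~ [g] at the end of the stem ([nunonedʒi] vs [nunonega]).
The stem 'cloud' ([fopɔmagi], [fopɔmaga]) shows [g] unchanged in both environments, so [g] cannot be basic with [dʒ] derived before the ERG suffix.
Therefore /dʒ/ is basic and [g] is derived by depalatalization (palato-alveolar /dʒ/ becomes [g] when no front vowel follows).

/nunonedʒ/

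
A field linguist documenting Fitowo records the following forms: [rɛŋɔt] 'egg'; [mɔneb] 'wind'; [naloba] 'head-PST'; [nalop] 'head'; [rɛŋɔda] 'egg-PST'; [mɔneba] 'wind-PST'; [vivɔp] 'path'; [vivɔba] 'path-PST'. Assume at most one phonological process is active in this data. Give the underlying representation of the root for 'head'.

'head' shows [p] ~ [b] at the end of the stem ([nalop] vs [naloba]).
If /b/ were underlying and a rule turned it into [p] in isolation, 'wind' would also alternate; but it has [b] in both [mɔneb] and [mɔneba].
The alternation reflects intervocalic voicing: voiceless stops become voiced between vowels. /p/ is underlying.
Hence 'head' is /nalop/ underlyingly.

/nalop/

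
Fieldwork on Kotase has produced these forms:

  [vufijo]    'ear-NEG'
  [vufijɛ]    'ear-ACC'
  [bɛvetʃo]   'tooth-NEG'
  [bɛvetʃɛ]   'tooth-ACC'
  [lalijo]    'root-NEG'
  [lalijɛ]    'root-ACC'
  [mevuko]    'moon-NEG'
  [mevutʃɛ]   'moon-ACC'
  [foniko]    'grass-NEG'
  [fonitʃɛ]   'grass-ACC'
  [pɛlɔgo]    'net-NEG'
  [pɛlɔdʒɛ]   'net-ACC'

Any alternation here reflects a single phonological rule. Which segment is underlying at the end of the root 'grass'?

In [foniko] and [fonitʃɛ] the final segment of 'grass' alternates: [k] ~ [tʃ].
The stem 'tooth' ([bɛvetʃo], [bɛvetʃɛ]) shows [tʃ] unchanged in both environments, so [tʃ] cannot be basic with [k] derived before the NEG suffix.
Therefore /k/ is basic and [tʃ] is derived by palatalization before a front vowel (/k/ and /g/ become palato-alveolar [tʃ] and [dʒ] before a front vowel).

/k/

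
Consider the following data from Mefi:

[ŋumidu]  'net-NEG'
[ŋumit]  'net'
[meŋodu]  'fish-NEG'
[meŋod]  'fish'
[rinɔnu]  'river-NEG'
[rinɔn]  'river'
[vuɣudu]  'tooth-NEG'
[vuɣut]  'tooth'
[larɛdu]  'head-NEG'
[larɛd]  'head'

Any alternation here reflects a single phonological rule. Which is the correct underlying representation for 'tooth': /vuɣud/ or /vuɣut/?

In [vuɣudu] and [vuɣut] the final segment of 'tooth' alternates: [d] ~ [t].
But 'head' keeps [d] in both environments ([larɛdu], [larɛd]), so there is no rule changing /d/ to [t] in isolation.
Therefore /t/ is basic and [d] is derived by intervocalic voicing (voiceless stops become voiced between vowels).

/vuɣut/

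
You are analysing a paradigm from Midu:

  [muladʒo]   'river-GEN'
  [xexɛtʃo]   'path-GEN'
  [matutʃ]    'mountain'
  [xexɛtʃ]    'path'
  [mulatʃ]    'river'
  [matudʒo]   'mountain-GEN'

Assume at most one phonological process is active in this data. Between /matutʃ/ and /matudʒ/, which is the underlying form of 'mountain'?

In [matudʒo] and [matutʃ] the final segment of 'mountain' alternates: [dʒ] ~ [tʃ].
If /tʃ/ were underlying and a rule turned it into [dʒ] before the GEN suffix, 'path' would also alternate; but it has [tʃ] in both [xexɛtʃo] and [xexɛtʃ].
The alternation reflects word-final obstruent devoicing: voiced obstruents become voiceless word-finally. /dʒ/ is underlying.

/matudʒ/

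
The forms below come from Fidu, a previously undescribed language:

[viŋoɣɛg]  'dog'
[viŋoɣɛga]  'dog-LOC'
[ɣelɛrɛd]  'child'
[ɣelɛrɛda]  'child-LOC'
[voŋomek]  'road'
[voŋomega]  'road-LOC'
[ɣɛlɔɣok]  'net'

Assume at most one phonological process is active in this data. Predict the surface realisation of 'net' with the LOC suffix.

[ɣɛlɔɣoga]

The stem for 'road' ends in [k] in [voŋomek] but [g] in [voŋomega].
But 'dog' keeps [g] in both environments ([viŋoɣɛg], [viŋoɣɛga]), so there is no rule changing /g/ to [k] in isolation.
Therefore /k/ is basic and [g] is derived by intervocalic voicing (voiceless stops become voiced between vowels).
The one attested form of 'net', [ɣɛlɔɣok], shows underlying /ɣɛlɔɣok/. Applying the same rule between vowels gives [ɣɛlɔɣoga].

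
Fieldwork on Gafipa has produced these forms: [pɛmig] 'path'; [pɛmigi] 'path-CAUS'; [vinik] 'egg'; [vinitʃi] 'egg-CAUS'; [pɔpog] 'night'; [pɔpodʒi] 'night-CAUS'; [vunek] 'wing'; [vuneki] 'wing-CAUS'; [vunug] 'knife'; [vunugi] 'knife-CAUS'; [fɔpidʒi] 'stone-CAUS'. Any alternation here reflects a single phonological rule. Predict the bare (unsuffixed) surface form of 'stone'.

In [pɔpog] and [pɔpodʒi] the final segment of 'night' alternates: [g] ~ [dʒ].
If /g/ were underlying and a rule turned it into [dʒ] before the CAUS suffix, 'knife' would also alternate; but it has [g] in both [vunug] and [vunugi].
The alternation reflects depalatalization: palato-alveolar /tʃ/ and /dʒ/ become [k] and [g] when no front vowel follows. /dʒ/ is underlying.
From [fɔpidʒi] the stem 'stone' is /fɔpidʒ/; when no front vowel follows this yields [fɔpig].

[fɔpig]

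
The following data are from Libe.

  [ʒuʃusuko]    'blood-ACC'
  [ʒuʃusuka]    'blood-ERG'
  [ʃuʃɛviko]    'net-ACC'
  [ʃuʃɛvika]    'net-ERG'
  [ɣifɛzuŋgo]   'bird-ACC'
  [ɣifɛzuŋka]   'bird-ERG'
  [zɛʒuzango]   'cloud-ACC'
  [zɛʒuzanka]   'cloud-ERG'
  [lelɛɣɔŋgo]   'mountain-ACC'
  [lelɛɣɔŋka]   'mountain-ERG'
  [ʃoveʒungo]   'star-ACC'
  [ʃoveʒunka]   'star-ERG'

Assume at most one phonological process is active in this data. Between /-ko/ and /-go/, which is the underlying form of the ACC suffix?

The ACC suffix surfaces as [-go] and [-ko], depending on the final segment of the stem.
The ERG suffix, which begins with [k], is invariant after every stem; so [k] is not altered by any rule here.
So the underlying form is /-go/, and voiced stops become voiceless after a vowel.

/-go/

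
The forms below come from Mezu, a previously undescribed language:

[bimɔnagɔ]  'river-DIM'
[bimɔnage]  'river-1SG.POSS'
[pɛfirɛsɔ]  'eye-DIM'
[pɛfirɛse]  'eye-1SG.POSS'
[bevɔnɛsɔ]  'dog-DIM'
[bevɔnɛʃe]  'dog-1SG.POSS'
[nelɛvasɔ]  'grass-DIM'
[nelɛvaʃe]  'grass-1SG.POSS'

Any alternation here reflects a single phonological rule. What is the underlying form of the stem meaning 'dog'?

'dog' shows [s] ~ [ʃ] at the end of the stem ([bevɔnɛsɔ] vs [bevɔnɛʃe]).
If /s/ were underlying and a rule turned it into [ʃ] before the 1SG.POSS suffix, 'eye' would also alternate; but it has [s] in both [pɛfirɛsɔ] and [pɛfirɛse].
The alternation reflects depalatalization: palato-alveolar /ʃ/ becomes [s] when no front vowel follows. /ʃ/ is underlying.

/bevɔnɛʃ/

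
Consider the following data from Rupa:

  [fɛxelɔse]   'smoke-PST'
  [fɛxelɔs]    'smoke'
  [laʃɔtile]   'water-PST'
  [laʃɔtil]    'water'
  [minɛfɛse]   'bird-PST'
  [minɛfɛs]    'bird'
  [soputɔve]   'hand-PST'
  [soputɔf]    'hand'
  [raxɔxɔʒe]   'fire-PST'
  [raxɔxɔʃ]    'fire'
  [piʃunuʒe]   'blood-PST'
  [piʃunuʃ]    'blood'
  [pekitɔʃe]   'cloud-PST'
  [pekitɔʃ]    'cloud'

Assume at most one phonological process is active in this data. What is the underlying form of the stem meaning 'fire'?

/raxɔxɔʒ/

The root 'fire' surfaces as [raxɔxɔʒe] and [raxɔxɔʃ], with a stem-final [ʒ] ~ [ʃ] alternation.
If /ʃ/ were underlying and a rule turned it into [ʒ] before the PST suffix, 'cloud' would also alternate; but it has [ʃ] in both [pekitɔʃe] and [pekitɔʃ].
Therefore /ʒ/ is basic and [ʃ] is derived by word-final obstruent devoicing (voiced obstruents become voiceless word-finally).
The underlying form of 'fire' is therefore /raxɔxɔʒ/.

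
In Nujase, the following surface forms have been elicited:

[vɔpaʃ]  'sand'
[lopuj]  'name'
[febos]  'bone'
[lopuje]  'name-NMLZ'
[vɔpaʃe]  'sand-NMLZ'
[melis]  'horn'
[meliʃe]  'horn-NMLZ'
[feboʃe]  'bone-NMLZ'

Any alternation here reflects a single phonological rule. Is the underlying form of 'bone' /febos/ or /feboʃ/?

'bone' shows [ʃ] ~ [s] at the end of the stem ([feboʃe] vs [febos]).
Compare 'sand', with invariant [ʃ] in [vɔpaʃe] and [vɔpaʃ]: an analysis with underlying /ʃ/ and a rule producing [s] in isolation would wrongly predict alternation here too.
Therefore /s/ is basic and [ʃ] is derived by palatalization before a front vowel (/s/ becomes palato-alveolar [ʃ] before a front vowel).

/febos/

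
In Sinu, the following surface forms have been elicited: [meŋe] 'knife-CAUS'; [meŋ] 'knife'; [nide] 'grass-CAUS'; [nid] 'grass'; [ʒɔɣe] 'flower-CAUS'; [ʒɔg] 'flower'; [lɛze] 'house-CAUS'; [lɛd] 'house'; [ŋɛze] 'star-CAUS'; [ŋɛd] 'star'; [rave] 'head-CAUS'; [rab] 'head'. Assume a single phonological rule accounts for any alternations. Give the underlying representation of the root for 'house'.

In [lɛze] and [lɛd] the final segment of 'house' alternates: [z] ~ [d].
Compare 'grass', with invariant [d] in [nide] and [nid]: an analysis with underlying /d/ and a rule producing [z] before the CAUS suffix would wrongly predict alternation here too.
Therefore /z/ is basic and [d] is derived by word-final hardening (voiced fricatives become stops word-finally).
The underlying form of 'house' is therefore /lɛz/.

/lɛz/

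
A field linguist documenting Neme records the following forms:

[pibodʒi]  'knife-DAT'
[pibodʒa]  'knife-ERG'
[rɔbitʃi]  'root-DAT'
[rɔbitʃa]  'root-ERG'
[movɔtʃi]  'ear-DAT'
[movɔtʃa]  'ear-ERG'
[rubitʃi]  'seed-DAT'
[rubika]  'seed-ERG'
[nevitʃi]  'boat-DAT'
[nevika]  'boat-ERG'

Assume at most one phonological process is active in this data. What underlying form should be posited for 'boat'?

/nevik/

The stem for 'boat' ends in [tʃ] in [nevitʃi] but [k] in [nevika].
But 'root' keeps [tʃ] in both environments ([rɔbitʃi], [rɔbitʃa]), so there is no rule changing /tʃ/ to [k] before the ERG suffix.
The alternation reflects palatalization before a front vowel: /k/ becomes palato-alveolar [tʃ] before a front vowel. /k/ is underlying.
So 'boat' = /nevik/.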